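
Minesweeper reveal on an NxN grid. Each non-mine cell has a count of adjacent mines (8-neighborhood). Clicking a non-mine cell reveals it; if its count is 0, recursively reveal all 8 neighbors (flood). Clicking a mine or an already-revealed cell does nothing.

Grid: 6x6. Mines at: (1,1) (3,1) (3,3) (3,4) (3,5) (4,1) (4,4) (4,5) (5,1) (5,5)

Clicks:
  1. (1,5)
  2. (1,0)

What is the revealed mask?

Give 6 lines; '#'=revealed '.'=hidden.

Click 1 (1,5) count=0: revealed 12 new [(0,2) (0,3) (0,4) (0,5) (1,2) (1,3) (1,4) (1,5) (2,2) (2,3) (2,4) (2,5)] -> total=12
Click 2 (1,0) count=1: revealed 1 new [(1,0)] -> total=13

Answer: ..####
#.####
..####
......
......
......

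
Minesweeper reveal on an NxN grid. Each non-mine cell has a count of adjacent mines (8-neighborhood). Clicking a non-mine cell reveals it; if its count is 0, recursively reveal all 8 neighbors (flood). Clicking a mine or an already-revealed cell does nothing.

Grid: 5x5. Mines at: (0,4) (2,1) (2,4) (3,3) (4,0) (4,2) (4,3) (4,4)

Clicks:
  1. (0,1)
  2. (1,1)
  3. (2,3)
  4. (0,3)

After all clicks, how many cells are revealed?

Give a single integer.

Click 1 (0,1) count=0: revealed 8 new [(0,0) (0,1) (0,2) (0,3) (1,0) (1,1) (1,2) (1,3)] -> total=8
Click 2 (1,1) count=1: revealed 0 new [(none)] -> total=8
Click 3 (2,3) count=2: revealed 1 new [(2,3)] -> total=9
Click 4 (0,3) count=1: revealed 0 new [(none)] -> total=9

Answer: 9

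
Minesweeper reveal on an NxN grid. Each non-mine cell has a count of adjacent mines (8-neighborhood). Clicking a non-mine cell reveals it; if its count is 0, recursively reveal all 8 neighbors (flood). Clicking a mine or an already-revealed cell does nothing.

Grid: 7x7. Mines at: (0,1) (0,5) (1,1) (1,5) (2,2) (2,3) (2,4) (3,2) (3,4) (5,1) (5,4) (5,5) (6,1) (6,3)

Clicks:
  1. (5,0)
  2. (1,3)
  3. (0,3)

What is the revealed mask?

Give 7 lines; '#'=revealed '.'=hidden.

Click 1 (5,0) count=2: revealed 1 new [(5,0)] -> total=1
Click 2 (1,3) count=3: revealed 1 new [(1,3)] -> total=2
Click 3 (0,3) count=0: revealed 5 new [(0,2) (0,3) (0,4) (1,2) (1,4)] -> total=7

Answer: ..###..
..###..
.......
.......
.......
#......
.......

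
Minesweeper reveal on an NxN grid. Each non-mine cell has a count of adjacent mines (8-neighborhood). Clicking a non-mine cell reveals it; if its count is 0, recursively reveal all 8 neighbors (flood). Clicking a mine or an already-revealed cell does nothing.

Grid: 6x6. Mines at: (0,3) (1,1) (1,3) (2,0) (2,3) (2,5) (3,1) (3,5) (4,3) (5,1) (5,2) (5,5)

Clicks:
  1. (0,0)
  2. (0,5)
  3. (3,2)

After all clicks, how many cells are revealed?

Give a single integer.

Answer: 6

Derivation:
Click 1 (0,0) count=1: revealed 1 new [(0,0)] -> total=1
Click 2 (0,5) count=0: revealed 4 new [(0,4) (0,5) (1,4) (1,5)] -> total=5
Click 3 (3,2) count=3: revealed 1 new [(3,2)] -> total=6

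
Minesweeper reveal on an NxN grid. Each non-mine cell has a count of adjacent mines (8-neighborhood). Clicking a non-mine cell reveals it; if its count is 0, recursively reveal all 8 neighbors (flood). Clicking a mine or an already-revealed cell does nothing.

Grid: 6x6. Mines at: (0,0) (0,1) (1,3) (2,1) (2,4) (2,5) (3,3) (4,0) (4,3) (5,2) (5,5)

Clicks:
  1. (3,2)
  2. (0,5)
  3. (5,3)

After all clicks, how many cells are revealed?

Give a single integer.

Answer: 6

Derivation:
Click 1 (3,2) count=3: revealed 1 new [(3,2)] -> total=1
Click 2 (0,5) count=0: revealed 4 new [(0,4) (0,5) (1,4) (1,5)] -> total=5
Click 3 (5,3) count=2: revealed 1 new [(5,3)] -> total=6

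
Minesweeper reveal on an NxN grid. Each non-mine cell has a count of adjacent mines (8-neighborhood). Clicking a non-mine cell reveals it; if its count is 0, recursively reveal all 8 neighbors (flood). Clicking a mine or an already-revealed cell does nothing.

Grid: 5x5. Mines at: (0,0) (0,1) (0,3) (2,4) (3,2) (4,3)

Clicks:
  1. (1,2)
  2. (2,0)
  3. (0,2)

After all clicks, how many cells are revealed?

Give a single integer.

Click 1 (1,2) count=2: revealed 1 new [(1,2)] -> total=1
Click 2 (2,0) count=0: revealed 8 new [(1,0) (1,1) (2,0) (2,1) (3,0) (3,1) (4,0) (4,1)] -> total=9
Click 3 (0,2) count=2: revealed 1 new [(0,2)] -> total=10

Answer: 10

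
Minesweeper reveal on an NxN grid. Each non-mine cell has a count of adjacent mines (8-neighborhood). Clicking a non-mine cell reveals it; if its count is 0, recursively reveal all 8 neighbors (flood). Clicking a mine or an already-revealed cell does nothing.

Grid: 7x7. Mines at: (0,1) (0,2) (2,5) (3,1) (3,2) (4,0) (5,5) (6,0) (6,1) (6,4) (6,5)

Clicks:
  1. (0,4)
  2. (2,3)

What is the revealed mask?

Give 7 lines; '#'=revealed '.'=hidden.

Answer: ...####
...####
...#...
.......
.......
.......
.......

Derivation:
Click 1 (0,4) count=0: revealed 8 new [(0,3) (0,4) (0,5) (0,6) (1,3) (1,4) (1,5) (1,6)] -> total=8
Click 2 (2,3) count=1: revealed 1 new [(2,3)] -> total=9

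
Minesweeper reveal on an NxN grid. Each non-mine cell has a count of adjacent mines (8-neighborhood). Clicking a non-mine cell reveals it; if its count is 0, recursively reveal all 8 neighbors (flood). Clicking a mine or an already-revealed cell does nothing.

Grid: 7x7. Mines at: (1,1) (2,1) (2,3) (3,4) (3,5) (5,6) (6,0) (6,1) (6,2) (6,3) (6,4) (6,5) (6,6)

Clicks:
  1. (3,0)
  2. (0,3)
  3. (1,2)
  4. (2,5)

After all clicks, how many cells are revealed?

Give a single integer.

Click 1 (3,0) count=1: revealed 1 new [(3,0)] -> total=1
Click 2 (0,3) count=0: revealed 13 new [(0,2) (0,3) (0,4) (0,5) (0,6) (1,2) (1,3) (1,4) (1,5) (1,6) (2,4) (2,5) (2,6)] -> total=14
Click 3 (1,2) count=3: revealed 0 new [(none)] -> total=14
Click 4 (2,5) count=2: revealed 0 new [(none)] -> total=14

Answer: 14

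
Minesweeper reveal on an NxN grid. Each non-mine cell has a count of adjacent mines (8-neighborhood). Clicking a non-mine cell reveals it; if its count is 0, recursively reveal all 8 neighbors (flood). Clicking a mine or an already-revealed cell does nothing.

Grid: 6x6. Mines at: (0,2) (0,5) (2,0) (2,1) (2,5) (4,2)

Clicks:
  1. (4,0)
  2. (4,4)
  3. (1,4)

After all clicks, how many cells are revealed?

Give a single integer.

Click 1 (4,0) count=0: revealed 6 new [(3,0) (3,1) (4,0) (4,1) (5,0) (5,1)] -> total=6
Click 2 (4,4) count=0: revealed 9 new [(3,3) (3,4) (3,5) (4,3) (4,4) (4,5) (5,3) (5,4) (5,5)] -> total=15
Click 3 (1,4) count=2: revealed 1 new [(1,4)] -> total=16

Answer: 16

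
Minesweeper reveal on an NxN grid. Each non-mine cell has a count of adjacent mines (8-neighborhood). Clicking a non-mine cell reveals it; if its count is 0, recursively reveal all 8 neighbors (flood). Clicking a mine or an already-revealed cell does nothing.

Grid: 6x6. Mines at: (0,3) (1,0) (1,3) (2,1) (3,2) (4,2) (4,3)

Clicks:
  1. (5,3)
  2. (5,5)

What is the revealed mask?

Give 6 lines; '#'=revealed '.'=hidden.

Click 1 (5,3) count=2: revealed 1 new [(5,3)] -> total=1
Click 2 (5,5) count=0: revealed 12 new [(0,4) (0,5) (1,4) (1,5) (2,4) (2,5) (3,4) (3,5) (4,4) (4,5) (5,4) (5,5)] -> total=13

Answer: ....##
....##
....##
....##
....##
...###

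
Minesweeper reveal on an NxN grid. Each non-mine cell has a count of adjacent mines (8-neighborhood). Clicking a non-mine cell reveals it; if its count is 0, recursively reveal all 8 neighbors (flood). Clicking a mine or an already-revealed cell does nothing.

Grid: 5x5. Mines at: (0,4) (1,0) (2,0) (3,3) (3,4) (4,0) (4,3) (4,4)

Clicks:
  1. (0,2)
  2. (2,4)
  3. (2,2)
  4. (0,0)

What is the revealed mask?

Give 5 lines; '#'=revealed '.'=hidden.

Answer: ####.
.###.
.####
.....
.....

Derivation:
Click 1 (0,2) count=0: revealed 9 new [(0,1) (0,2) (0,3) (1,1) (1,2) (1,3) (2,1) (2,2) (2,3)] -> total=9
Click 2 (2,4) count=2: revealed 1 new [(2,4)] -> total=10
Click 3 (2,2) count=1: revealed 0 new [(none)] -> total=10
Click 4 (0,0) count=1: revealed 1 new [(0,0)] -> total=11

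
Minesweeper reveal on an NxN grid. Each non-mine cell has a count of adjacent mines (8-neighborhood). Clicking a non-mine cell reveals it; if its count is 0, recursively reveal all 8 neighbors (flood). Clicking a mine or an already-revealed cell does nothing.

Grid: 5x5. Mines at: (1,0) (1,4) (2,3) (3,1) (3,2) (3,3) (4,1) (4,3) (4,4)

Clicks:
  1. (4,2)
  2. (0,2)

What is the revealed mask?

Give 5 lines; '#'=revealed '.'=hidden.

Click 1 (4,2) count=5: revealed 1 new [(4,2)] -> total=1
Click 2 (0,2) count=0: revealed 6 new [(0,1) (0,2) (0,3) (1,1) (1,2) (1,3)] -> total=7

Answer: .###.
.###.
.....
.....
..#..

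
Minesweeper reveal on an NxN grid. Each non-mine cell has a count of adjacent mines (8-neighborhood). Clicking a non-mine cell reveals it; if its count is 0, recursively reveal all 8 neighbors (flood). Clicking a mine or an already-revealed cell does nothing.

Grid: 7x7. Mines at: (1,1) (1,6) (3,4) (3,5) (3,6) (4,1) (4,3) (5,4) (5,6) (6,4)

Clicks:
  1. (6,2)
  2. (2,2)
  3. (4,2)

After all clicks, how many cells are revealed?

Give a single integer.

Click 1 (6,2) count=0: revealed 8 new [(5,0) (5,1) (5,2) (5,3) (6,0) (6,1) (6,2) (6,3)] -> total=8
Click 2 (2,2) count=1: revealed 1 new [(2,2)] -> total=9
Click 3 (4,2) count=2: revealed 1 new [(4,2)] -> total=10

Answer: 10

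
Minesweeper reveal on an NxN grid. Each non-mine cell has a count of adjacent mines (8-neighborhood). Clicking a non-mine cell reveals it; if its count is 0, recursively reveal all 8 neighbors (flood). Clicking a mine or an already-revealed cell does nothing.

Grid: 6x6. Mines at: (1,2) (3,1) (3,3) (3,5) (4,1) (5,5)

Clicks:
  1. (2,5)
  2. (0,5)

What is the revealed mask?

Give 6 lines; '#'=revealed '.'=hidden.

Click 1 (2,5) count=1: revealed 1 new [(2,5)] -> total=1
Click 2 (0,5) count=0: revealed 8 new [(0,3) (0,4) (0,5) (1,3) (1,4) (1,5) (2,3) (2,4)] -> total=9

Answer: ...###
...###
...###
......
......
......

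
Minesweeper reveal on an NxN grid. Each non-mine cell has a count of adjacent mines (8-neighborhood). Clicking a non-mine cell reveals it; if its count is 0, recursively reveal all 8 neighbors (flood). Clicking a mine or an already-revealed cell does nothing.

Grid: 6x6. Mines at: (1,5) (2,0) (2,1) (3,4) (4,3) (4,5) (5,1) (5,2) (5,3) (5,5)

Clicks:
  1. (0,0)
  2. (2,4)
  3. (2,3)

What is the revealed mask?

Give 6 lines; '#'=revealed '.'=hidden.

Answer: #####.
#####.
..###.
......
......
......

Derivation:
Click 1 (0,0) count=0: revealed 13 new [(0,0) (0,1) (0,2) (0,3) (0,4) (1,0) (1,1) (1,2) (1,3) (1,4) (2,2) (2,3) (2,4)] -> total=13
Click 2 (2,4) count=2: revealed 0 new [(none)] -> total=13
Click 3 (2,3) count=1: revealed 0 new [(none)] -> total=13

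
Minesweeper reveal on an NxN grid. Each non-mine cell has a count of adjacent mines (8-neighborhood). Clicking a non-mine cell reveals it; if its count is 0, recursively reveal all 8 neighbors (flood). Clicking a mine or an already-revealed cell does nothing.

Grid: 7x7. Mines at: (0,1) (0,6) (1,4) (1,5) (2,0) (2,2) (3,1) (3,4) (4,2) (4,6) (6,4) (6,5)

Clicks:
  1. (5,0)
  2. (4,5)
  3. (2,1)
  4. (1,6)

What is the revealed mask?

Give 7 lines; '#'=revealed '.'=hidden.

Click 1 (5,0) count=0: revealed 10 new [(4,0) (4,1) (5,0) (5,1) (5,2) (5,3) (6,0) (6,1) (6,2) (6,3)] -> total=10
Click 2 (4,5) count=2: revealed 1 new [(4,5)] -> total=11
Click 3 (2,1) count=3: revealed 1 new [(2,1)] -> total=12
Click 4 (1,6) count=2: revealed 1 new [(1,6)] -> total=13

Answer: .......
......#
.#.....
.......
##...#.
####...
####...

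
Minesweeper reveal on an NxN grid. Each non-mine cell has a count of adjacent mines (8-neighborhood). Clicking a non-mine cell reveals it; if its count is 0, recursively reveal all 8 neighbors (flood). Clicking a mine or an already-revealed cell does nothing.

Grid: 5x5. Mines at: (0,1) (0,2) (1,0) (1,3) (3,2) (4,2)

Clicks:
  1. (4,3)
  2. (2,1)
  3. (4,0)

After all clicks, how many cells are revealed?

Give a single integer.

Answer: 7

Derivation:
Click 1 (4,3) count=2: revealed 1 new [(4,3)] -> total=1
Click 2 (2,1) count=2: revealed 1 new [(2,1)] -> total=2
Click 3 (4,0) count=0: revealed 5 new [(2,0) (3,0) (3,1) (4,0) (4,1)] -> total=7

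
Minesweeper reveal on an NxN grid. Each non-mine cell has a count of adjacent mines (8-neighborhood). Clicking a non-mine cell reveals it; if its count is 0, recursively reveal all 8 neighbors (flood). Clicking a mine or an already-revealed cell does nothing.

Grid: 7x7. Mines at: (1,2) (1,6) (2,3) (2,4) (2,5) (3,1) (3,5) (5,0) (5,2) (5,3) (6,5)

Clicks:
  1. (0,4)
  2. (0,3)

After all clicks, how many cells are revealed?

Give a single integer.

Answer: 6

Derivation:
Click 1 (0,4) count=0: revealed 6 new [(0,3) (0,4) (0,5) (1,3) (1,4) (1,5)] -> total=6
Click 2 (0,3) count=1: revealed 0 new [(none)] -> total=6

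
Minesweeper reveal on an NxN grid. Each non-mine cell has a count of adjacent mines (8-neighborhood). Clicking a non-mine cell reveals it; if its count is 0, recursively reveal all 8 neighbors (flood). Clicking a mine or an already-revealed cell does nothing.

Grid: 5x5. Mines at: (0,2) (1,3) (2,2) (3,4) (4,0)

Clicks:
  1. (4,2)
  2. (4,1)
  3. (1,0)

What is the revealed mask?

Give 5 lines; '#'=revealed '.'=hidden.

Click 1 (4,2) count=0: revealed 6 new [(3,1) (3,2) (3,3) (4,1) (4,2) (4,3)] -> total=6
Click 2 (4,1) count=1: revealed 0 new [(none)] -> total=6
Click 3 (1,0) count=0: revealed 7 new [(0,0) (0,1) (1,0) (1,1) (2,0) (2,1) (3,0)] -> total=13

Answer: ##...
##...
##...
####.
.###.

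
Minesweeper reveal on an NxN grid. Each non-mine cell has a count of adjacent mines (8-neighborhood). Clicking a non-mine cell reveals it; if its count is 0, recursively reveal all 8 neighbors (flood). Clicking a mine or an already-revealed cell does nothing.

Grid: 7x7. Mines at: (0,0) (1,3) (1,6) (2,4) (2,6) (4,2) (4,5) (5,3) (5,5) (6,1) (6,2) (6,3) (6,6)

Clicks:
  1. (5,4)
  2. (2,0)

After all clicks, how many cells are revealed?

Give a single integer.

Answer: 14

Derivation:
Click 1 (5,4) count=4: revealed 1 new [(5,4)] -> total=1
Click 2 (2,0) count=0: revealed 13 new [(1,0) (1,1) (1,2) (2,0) (2,1) (2,2) (3,0) (3,1) (3,2) (4,0) (4,1) (5,0) (5,1)] -> total=14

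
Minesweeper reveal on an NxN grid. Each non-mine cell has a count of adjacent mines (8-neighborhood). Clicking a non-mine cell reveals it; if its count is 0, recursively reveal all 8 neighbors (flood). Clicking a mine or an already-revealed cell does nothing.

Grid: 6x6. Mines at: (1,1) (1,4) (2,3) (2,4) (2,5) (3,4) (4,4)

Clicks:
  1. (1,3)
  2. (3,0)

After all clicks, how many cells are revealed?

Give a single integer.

Answer: 16

Derivation:
Click 1 (1,3) count=3: revealed 1 new [(1,3)] -> total=1
Click 2 (3,0) count=0: revealed 15 new [(2,0) (2,1) (2,2) (3,0) (3,1) (3,2) (3,3) (4,0) (4,1) (4,2) (4,3) (5,0) (5,1) (5,2) (5,3)] -> total=16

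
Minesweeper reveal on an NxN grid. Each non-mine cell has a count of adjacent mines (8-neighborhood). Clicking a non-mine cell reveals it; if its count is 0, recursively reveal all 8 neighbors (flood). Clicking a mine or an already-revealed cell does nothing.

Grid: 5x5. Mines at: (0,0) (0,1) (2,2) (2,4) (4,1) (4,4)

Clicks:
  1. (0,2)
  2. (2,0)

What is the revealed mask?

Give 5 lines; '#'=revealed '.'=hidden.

Click 1 (0,2) count=1: revealed 1 new [(0,2)] -> total=1
Click 2 (2,0) count=0: revealed 6 new [(1,0) (1,1) (2,0) (2,1) (3,0) (3,1)] -> total=7

Answer: ..#..
##...
##...
##...
.....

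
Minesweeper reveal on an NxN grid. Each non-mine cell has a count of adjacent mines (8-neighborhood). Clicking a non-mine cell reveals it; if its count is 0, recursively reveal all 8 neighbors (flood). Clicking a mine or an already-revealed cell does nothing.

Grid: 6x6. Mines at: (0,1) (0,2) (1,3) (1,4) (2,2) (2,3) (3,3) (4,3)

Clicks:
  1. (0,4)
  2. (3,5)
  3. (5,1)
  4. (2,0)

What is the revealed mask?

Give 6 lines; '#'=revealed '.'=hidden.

Click 1 (0,4) count=2: revealed 1 new [(0,4)] -> total=1
Click 2 (3,5) count=0: revealed 8 new [(2,4) (2,5) (3,4) (3,5) (4,4) (4,5) (5,4) (5,5)] -> total=9
Click 3 (5,1) count=0: revealed 13 new [(1,0) (1,1) (2,0) (2,1) (3,0) (3,1) (3,2) (4,0) (4,1) (4,2) (5,0) (5,1) (5,2)] -> total=22
Click 4 (2,0) count=0: revealed 0 new [(none)] -> total=22

Answer: ....#.
##....
##..##
###.##
###.##
###.##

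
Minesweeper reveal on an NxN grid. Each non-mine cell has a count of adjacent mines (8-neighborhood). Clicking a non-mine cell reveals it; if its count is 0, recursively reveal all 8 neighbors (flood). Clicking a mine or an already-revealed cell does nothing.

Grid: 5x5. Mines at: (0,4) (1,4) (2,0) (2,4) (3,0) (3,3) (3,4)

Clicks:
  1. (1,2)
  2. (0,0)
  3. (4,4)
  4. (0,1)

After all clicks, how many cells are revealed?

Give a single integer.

Answer: 12

Derivation:
Click 1 (1,2) count=0: revealed 11 new [(0,0) (0,1) (0,2) (0,3) (1,0) (1,1) (1,2) (1,3) (2,1) (2,2) (2,3)] -> total=11
Click 2 (0,0) count=0: revealed 0 new [(none)] -> total=11
Click 3 (4,4) count=2: revealed 1 new [(4,4)] -> total=12
Click 4 (0,1) count=0: revealed 0 new [(none)] -> total=12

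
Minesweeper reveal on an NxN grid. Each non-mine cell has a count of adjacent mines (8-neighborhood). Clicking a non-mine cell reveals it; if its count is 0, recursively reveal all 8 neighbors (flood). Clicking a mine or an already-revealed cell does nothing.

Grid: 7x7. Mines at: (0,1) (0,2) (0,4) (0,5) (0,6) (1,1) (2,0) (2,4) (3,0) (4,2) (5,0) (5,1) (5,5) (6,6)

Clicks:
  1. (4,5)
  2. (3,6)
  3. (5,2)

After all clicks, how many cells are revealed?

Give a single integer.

Answer: 9

Derivation:
Click 1 (4,5) count=1: revealed 1 new [(4,5)] -> total=1
Click 2 (3,6) count=0: revealed 7 new [(1,5) (1,6) (2,5) (2,6) (3,5) (3,6) (4,6)] -> total=8
Click 3 (5,2) count=2: revealed 1 new [(5,2)] -> total=9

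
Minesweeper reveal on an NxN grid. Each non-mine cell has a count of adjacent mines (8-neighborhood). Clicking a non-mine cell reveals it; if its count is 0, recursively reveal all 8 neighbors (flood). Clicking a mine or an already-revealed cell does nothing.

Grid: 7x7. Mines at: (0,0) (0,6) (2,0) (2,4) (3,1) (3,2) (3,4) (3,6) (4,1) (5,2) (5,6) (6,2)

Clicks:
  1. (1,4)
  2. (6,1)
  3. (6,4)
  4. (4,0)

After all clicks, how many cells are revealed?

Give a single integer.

Answer: 12

Derivation:
Click 1 (1,4) count=1: revealed 1 new [(1,4)] -> total=1
Click 2 (6,1) count=2: revealed 1 new [(6,1)] -> total=2
Click 3 (6,4) count=0: revealed 9 new [(4,3) (4,4) (4,5) (5,3) (5,4) (5,5) (6,3) (6,4) (6,5)] -> total=11
Click 4 (4,0) count=2: revealed 1 new [(4,0)] -> total=12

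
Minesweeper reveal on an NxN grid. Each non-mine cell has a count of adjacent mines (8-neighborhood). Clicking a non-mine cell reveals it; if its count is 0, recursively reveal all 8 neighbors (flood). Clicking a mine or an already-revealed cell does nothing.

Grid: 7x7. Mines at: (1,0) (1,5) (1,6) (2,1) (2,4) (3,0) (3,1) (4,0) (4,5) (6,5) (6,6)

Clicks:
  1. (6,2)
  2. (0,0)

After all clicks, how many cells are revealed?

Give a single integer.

Click 1 (6,2) count=0: revealed 17 new [(3,2) (3,3) (3,4) (4,1) (4,2) (4,3) (4,4) (5,0) (5,1) (5,2) (5,3) (5,4) (6,0) (6,1) (6,2) (6,3) (6,4)] -> total=17
Click 2 (0,0) count=1: revealed 1 new [(0,0)] -> total=18

Answer: 18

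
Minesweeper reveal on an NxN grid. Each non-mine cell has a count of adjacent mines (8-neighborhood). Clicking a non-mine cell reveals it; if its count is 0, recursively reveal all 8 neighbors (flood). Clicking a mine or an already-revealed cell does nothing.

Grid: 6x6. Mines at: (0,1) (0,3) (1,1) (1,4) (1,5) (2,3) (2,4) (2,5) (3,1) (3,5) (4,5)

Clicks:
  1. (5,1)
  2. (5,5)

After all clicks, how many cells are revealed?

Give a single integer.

Answer: 14

Derivation:
Click 1 (5,1) count=0: revealed 13 new [(3,2) (3,3) (3,4) (4,0) (4,1) (4,2) (4,3) (4,4) (5,0) (5,1) (5,2) (5,3) (5,4)] -> total=13
Click 2 (5,5) count=1: revealed 1 new [(5,5)] -> total=14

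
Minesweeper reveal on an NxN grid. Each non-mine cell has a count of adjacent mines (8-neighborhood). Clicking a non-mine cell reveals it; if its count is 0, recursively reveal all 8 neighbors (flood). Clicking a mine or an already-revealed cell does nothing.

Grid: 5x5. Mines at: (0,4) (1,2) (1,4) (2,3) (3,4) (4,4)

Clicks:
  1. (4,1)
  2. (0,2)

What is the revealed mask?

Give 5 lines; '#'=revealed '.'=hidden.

Click 1 (4,1) count=0: revealed 15 new [(0,0) (0,1) (1,0) (1,1) (2,0) (2,1) (2,2) (3,0) (3,1) (3,2) (3,3) (4,0) (4,1) (4,2) (4,3)] -> total=15
Click 2 (0,2) count=1: revealed 1 new [(0,2)] -> total=16

Answer: ###..
##...
###..
####.
####.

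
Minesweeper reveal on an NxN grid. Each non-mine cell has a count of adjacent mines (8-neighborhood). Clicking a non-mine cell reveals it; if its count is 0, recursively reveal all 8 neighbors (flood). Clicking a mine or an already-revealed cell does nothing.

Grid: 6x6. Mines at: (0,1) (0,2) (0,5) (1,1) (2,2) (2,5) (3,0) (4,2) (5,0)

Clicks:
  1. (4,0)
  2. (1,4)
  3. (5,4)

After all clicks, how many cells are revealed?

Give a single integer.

Answer: 11

Derivation:
Click 1 (4,0) count=2: revealed 1 new [(4,0)] -> total=1
Click 2 (1,4) count=2: revealed 1 new [(1,4)] -> total=2
Click 3 (5,4) count=0: revealed 9 new [(3,3) (3,4) (3,5) (4,3) (4,4) (4,5) (5,3) (5,4) (5,5)] -> total=11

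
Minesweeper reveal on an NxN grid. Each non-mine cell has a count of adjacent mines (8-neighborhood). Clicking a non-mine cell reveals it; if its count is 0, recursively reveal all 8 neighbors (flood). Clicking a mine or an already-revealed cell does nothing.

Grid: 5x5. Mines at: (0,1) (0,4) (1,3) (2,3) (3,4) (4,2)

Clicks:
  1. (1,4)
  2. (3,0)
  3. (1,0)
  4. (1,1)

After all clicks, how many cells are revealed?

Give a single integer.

Click 1 (1,4) count=3: revealed 1 new [(1,4)] -> total=1
Click 2 (3,0) count=0: revealed 11 new [(1,0) (1,1) (1,2) (2,0) (2,1) (2,2) (3,0) (3,1) (3,2) (4,0) (4,1)] -> total=12
Click 3 (1,0) count=1: revealed 0 new [(none)] -> total=12
Click 4 (1,1) count=1: revealed 0 new [(none)] -> total=12

Answer: 12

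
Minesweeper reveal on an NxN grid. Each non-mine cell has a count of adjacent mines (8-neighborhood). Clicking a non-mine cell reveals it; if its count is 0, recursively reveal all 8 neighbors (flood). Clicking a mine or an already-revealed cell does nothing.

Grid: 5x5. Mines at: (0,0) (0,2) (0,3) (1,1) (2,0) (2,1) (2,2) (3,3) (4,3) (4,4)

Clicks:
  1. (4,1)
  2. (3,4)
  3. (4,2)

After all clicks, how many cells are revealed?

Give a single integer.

Answer: 7

Derivation:
Click 1 (4,1) count=0: revealed 6 new [(3,0) (3,1) (3,2) (4,0) (4,1) (4,2)] -> total=6
Click 2 (3,4) count=3: revealed 1 new [(3,4)] -> total=7
Click 3 (4,2) count=2: revealed 0 new [(none)] -> total=7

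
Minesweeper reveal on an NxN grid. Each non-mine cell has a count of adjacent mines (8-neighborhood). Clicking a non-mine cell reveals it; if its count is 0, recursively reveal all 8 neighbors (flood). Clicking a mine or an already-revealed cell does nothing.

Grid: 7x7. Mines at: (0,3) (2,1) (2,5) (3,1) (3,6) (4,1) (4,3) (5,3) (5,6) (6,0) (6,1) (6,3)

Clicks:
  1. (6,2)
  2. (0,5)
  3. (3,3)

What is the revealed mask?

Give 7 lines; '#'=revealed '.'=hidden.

Click 1 (6,2) count=3: revealed 1 new [(6,2)] -> total=1
Click 2 (0,5) count=0: revealed 6 new [(0,4) (0,5) (0,6) (1,4) (1,5) (1,6)] -> total=7
Click 3 (3,3) count=1: revealed 1 new [(3,3)] -> total=8

Answer: ....###
....###
.......
...#...
.......
.......
..#....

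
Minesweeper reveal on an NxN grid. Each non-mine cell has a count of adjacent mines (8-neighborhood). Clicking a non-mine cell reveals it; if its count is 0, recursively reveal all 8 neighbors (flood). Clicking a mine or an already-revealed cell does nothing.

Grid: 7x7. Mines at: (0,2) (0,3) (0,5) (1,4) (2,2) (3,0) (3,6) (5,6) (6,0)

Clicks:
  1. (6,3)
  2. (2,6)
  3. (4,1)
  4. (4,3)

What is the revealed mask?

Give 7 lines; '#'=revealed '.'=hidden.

Answer: .......
.......
...####
.#####.
.#####.
.#####.
.#####.

Derivation:
Click 1 (6,3) count=0: revealed 23 new [(2,3) (2,4) (2,5) (3,1) (3,2) (3,3) (3,4) (3,5) (4,1) (4,2) (4,3) (4,4) (4,5) (5,1) (5,2) (5,3) (5,4) (5,5) (6,1) (6,2) (6,3) (6,4) (6,5)] -> total=23
Click 2 (2,6) count=1: revealed 1 new [(2,6)] -> total=24
Click 3 (4,1) count=1: revealed 0 new [(none)] -> total=24
Click 4 (4,3) count=0: revealed 0 new [(none)] -> total=24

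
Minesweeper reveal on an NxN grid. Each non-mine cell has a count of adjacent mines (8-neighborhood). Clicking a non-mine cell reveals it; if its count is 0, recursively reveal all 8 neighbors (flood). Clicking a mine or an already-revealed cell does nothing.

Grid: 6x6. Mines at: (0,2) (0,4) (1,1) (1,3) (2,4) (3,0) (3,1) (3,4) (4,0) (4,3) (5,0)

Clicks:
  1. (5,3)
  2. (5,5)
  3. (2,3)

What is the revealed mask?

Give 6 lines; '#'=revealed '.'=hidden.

Answer: ......
......
...#..
......
....##
...###

Derivation:
Click 1 (5,3) count=1: revealed 1 new [(5,3)] -> total=1
Click 2 (5,5) count=0: revealed 4 new [(4,4) (4,5) (5,4) (5,5)] -> total=5
Click 3 (2,3) count=3: revealed 1 new [(2,3)] -> total=6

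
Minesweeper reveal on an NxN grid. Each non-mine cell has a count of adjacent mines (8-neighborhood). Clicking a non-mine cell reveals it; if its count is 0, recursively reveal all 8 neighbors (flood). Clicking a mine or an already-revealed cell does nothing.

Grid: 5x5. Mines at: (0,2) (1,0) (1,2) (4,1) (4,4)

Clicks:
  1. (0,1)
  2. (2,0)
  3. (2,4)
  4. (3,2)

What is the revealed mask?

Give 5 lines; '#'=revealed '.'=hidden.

Click 1 (0,1) count=3: revealed 1 new [(0,1)] -> total=1
Click 2 (2,0) count=1: revealed 1 new [(2,0)] -> total=2
Click 3 (2,4) count=0: revealed 8 new [(0,3) (0,4) (1,3) (1,4) (2,3) (2,4) (3,3) (3,4)] -> total=10
Click 4 (3,2) count=1: revealed 1 new [(3,2)] -> total=11

Answer: .#.##
...##
#..##
..###
.....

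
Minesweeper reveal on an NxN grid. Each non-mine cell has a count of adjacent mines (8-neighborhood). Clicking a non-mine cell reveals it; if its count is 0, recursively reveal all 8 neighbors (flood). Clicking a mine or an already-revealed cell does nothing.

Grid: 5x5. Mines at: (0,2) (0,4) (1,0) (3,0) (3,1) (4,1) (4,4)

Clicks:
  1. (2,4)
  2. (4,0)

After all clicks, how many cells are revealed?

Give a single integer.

Click 1 (2,4) count=0: revealed 9 new [(1,2) (1,3) (1,4) (2,2) (2,3) (2,4) (3,2) (3,3) (3,4)] -> total=9
Click 2 (4,0) count=3: revealed 1 new [(4,0)] -> total=10

Answer: 10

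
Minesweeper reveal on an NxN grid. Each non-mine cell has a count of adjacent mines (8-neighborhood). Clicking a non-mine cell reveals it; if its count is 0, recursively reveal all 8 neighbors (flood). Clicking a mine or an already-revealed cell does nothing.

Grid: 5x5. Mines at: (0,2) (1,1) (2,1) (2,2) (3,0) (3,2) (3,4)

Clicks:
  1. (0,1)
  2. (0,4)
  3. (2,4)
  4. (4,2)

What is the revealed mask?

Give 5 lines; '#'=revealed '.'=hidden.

Click 1 (0,1) count=2: revealed 1 new [(0,1)] -> total=1
Click 2 (0,4) count=0: revealed 6 new [(0,3) (0,4) (1,3) (1,4) (2,3) (2,4)] -> total=7
Click 3 (2,4) count=1: revealed 0 new [(none)] -> total=7
Click 4 (4,2) count=1: revealed 1 new [(4,2)] -> total=8

Answer: .#.##
...##
...##
.....
..#..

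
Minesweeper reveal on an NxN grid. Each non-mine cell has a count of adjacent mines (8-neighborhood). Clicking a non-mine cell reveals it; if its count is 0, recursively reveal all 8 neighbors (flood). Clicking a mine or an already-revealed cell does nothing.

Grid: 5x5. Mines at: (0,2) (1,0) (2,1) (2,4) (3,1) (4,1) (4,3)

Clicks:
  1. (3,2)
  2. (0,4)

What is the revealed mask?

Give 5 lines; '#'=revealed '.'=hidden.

Answer: ...##
...##
.....
..#..
.....

Derivation:
Click 1 (3,2) count=4: revealed 1 new [(3,2)] -> total=1
Click 2 (0,4) count=0: revealed 4 new [(0,3) (0,4) (1,3) (1,4)] -> total=5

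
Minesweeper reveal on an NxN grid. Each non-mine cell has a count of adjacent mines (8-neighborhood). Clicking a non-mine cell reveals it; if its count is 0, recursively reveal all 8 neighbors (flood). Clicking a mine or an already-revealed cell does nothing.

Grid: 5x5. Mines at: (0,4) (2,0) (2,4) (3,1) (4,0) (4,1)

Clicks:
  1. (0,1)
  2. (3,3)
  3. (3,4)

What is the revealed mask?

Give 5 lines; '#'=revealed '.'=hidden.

Click 1 (0,1) count=0: revealed 11 new [(0,0) (0,1) (0,2) (0,3) (1,0) (1,1) (1,2) (1,3) (2,1) (2,2) (2,3)] -> total=11
Click 2 (3,3) count=1: revealed 1 new [(3,3)] -> total=12
Click 3 (3,4) count=1: revealed 1 new [(3,4)] -> total=13

Answer: ####.
####.
.###.
...##
.....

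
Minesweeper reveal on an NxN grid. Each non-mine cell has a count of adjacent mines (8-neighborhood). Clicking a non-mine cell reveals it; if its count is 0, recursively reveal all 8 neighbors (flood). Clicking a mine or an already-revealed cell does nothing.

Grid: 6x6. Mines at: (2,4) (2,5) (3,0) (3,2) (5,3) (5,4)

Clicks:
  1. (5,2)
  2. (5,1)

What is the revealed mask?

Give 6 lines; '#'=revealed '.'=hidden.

Click 1 (5,2) count=1: revealed 1 new [(5,2)] -> total=1
Click 2 (5,1) count=0: revealed 5 new [(4,0) (4,1) (4,2) (5,0) (5,1)] -> total=6

Answer: ......
......
......
......
###...
###...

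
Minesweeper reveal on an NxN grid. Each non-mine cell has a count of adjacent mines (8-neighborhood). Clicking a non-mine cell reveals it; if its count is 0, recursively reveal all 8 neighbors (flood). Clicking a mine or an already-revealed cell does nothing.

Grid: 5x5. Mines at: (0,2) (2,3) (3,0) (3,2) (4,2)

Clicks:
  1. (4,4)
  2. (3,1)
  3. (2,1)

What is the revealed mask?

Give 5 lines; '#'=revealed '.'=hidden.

Click 1 (4,4) count=0: revealed 4 new [(3,3) (3,4) (4,3) (4,4)] -> total=4
Click 2 (3,1) count=3: revealed 1 new [(3,1)] -> total=5
Click 3 (2,1) count=2: revealed 1 new [(2,1)] -> total=6

Answer: .....
.....
.#...
.#.##
...##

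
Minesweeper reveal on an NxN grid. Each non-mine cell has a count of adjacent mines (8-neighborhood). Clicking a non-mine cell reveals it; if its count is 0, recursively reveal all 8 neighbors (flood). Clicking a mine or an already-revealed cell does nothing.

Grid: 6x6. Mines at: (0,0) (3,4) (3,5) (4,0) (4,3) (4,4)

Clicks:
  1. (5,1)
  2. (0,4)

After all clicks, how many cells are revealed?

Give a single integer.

Click 1 (5,1) count=1: revealed 1 new [(5,1)] -> total=1
Click 2 (0,4) count=0: revealed 21 new [(0,1) (0,2) (0,3) (0,4) (0,5) (1,0) (1,1) (1,2) (1,3) (1,4) (1,5) (2,0) (2,1) (2,2) (2,3) (2,4) (2,5) (3,0) (3,1) (3,2) (3,3)] -> total=22

Answer: 22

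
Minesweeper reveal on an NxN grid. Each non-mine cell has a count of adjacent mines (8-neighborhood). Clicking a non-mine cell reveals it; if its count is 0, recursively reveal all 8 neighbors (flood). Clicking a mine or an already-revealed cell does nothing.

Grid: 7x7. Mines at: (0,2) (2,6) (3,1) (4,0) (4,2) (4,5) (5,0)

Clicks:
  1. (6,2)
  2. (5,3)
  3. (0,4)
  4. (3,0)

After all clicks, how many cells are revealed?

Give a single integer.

Answer: 30

Derivation:
Click 1 (6,2) count=0: revealed 12 new [(5,1) (5,2) (5,3) (5,4) (5,5) (5,6) (6,1) (6,2) (6,3) (6,4) (6,5) (6,6)] -> total=12
Click 2 (5,3) count=1: revealed 0 new [(none)] -> total=12
Click 3 (0,4) count=0: revealed 17 new [(0,3) (0,4) (0,5) (0,6) (1,2) (1,3) (1,4) (1,5) (1,6) (2,2) (2,3) (2,4) (2,5) (3,2) (3,3) (3,4) (3,5)] -> total=29
Click 4 (3,0) count=2: revealed 1 new [(3,0)] -> total=30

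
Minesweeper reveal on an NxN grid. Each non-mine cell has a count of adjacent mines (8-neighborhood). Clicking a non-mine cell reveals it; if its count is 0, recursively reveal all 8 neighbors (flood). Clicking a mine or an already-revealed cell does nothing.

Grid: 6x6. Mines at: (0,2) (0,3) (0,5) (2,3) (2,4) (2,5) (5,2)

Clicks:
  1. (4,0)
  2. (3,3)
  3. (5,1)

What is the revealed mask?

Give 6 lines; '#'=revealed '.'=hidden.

Click 1 (4,0) count=0: revealed 16 new [(0,0) (0,1) (1,0) (1,1) (1,2) (2,0) (2,1) (2,2) (3,0) (3,1) (3,2) (4,0) (4,1) (4,2) (5,0) (5,1)] -> total=16
Click 2 (3,3) count=2: revealed 1 new [(3,3)] -> total=17
Click 3 (5,1) count=1: revealed 0 new [(none)] -> total=17

Answer: ##....
###...
###...
####..
###...
##....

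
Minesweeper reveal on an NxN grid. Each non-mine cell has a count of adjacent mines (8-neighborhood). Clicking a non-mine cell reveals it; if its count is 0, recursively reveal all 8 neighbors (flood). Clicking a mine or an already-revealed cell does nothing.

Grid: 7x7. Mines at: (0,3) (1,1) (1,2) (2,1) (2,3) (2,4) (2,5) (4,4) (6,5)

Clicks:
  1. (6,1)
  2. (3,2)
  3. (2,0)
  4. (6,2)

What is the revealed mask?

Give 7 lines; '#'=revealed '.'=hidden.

Click 1 (6,1) count=0: revealed 18 new [(3,0) (3,1) (3,2) (3,3) (4,0) (4,1) (4,2) (4,3) (5,0) (5,1) (5,2) (5,3) (5,4) (6,0) (6,1) (6,2) (6,3) (6,4)] -> total=18
Click 2 (3,2) count=2: revealed 0 new [(none)] -> total=18
Click 3 (2,0) count=2: revealed 1 new [(2,0)] -> total=19
Click 4 (6,2) count=0: revealed 0 new [(none)] -> total=19

Answer: .......
.......
#......
####...
####...
#####..
#####..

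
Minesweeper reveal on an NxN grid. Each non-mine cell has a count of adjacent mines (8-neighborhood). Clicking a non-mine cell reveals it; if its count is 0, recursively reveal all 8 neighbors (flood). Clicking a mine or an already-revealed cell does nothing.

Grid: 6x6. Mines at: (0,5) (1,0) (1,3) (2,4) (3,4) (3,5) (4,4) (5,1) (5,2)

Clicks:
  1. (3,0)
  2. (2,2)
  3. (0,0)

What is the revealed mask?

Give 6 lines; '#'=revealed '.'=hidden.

Click 1 (3,0) count=0: revealed 12 new [(2,0) (2,1) (2,2) (2,3) (3,0) (3,1) (3,2) (3,3) (4,0) (4,1) (4,2) (4,3)] -> total=12
Click 2 (2,2) count=1: revealed 0 new [(none)] -> total=12
Click 3 (0,0) count=1: revealed 1 new [(0,0)] -> total=13

Answer: #.....
......
####..
####..
####..
......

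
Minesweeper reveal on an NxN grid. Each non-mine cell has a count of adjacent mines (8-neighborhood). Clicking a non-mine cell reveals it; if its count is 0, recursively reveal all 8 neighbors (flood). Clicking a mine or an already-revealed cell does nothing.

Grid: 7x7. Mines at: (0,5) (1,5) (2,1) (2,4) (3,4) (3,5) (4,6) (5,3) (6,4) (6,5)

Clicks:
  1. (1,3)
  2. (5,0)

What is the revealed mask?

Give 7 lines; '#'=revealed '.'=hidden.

Click 1 (1,3) count=1: revealed 1 new [(1,3)] -> total=1
Click 2 (5,0) count=0: revealed 12 new [(3,0) (3,1) (3,2) (4,0) (4,1) (4,2) (5,0) (5,1) (5,2) (6,0) (6,1) (6,2)] -> total=13

Answer: .......
...#...
.......
###....
###....
###....
###....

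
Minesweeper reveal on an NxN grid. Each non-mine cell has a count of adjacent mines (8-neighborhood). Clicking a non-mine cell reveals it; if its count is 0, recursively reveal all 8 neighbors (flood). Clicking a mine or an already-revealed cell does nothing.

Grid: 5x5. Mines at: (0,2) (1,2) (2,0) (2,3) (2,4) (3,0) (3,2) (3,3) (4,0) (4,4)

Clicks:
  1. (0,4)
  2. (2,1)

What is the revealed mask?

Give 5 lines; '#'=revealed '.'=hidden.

Answer: ...##
...##
.#...
.....
.....

Derivation:
Click 1 (0,4) count=0: revealed 4 new [(0,3) (0,4) (1,3) (1,4)] -> total=4
Click 2 (2,1) count=4: revealed 1 new [(2,1)] -> total=5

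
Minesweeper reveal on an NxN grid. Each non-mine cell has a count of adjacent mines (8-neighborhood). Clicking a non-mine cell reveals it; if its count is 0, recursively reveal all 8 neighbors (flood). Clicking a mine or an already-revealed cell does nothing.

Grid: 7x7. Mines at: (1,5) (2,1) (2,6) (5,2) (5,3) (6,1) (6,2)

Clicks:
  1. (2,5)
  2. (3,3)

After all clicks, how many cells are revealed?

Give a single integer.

Click 1 (2,5) count=2: revealed 1 new [(2,5)] -> total=1
Click 2 (3,3) count=0: revealed 29 new [(0,0) (0,1) (0,2) (0,3) (0,4) (1,0) (1,1) (1,2) (1,3) (1,4) (2,2) (2,3) (2,4) (3,2) (3,3) (3,4) (3,5) (3,6) (4,2) (4,3) (4,4) (4,5) (4,6) (5,4) (5,5) (5,6) (6,4) (6,5) (6,6)] -> total=30

Answer: 30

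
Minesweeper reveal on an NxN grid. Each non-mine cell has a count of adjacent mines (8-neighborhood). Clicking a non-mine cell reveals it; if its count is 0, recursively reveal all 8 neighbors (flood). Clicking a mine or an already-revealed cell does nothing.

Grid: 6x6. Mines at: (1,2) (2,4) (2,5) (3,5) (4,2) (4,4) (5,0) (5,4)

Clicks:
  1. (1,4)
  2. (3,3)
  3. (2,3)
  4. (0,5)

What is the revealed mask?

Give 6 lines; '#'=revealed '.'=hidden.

Click 1 (1,4) count=2: revealed 1 new [(1,4)] -> total=1
Click 2 (3,3) count=3: revealed 1 new [(3,3)] -> total=2
Click 3 (2,3) count=2: revealed 1 new [(2,3)] -> total=3
Click 4 (0,5) count=0: revealed 5 new [(0,3) (0,4) (0,5) (1,3) (1,5)] -> total=8

Answer: ...###
...###
...#..
...#..
......
......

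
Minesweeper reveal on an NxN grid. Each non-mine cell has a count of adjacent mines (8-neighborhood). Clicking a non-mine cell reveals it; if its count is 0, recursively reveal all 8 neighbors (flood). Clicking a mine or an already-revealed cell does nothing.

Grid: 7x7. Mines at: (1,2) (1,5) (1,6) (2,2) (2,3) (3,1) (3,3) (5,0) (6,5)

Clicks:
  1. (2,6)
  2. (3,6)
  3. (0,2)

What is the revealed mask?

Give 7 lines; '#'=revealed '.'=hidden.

Answer: ..#....
.......
....###
....###
....###
....###
.......

Derivation:
Click 1 (2,6) count=2: revealed 1 new [(2,6)] -> total=1
Click 2 (3,6) count=0: revealed 11 new [(2,4) (2,5) (3,4) (3,5) (3,6) (4,4) (4,5) (4,6) (5,4) (5,5) (5,6)] -> total=12
Click 3 (0,2) count=1: revealed 1 new [(0,2)] -> total=13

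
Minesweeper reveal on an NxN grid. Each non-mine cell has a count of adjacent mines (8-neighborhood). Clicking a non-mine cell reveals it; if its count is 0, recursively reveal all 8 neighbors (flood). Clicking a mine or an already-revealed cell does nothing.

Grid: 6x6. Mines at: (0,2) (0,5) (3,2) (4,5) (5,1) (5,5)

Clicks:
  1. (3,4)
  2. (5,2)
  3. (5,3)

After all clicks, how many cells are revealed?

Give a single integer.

Answer: 7

Derivation:
Click 1 (3,4) count=1: revealed 1 new [(3,4)] -> total=1
Click 2 (5,2) count=1: revealed 1 new [(5,2)] -> total=2
Click 3 (5,3) count=0: revealed 5 new [(4,2) (4,3) (4,4) (5,3) (5,4)] -> total=7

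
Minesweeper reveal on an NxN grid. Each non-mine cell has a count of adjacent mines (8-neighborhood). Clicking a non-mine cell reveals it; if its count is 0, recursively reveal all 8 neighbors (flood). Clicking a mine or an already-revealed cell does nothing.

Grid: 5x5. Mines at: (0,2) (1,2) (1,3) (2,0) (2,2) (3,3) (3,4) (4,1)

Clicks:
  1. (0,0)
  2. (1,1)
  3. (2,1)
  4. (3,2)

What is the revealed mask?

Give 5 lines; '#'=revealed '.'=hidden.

Click 1 (0,0) count=0: revealed 4 new [(0,0) (0,1) (1,0) (1,1)] -> total=4
Click 2 (1,1) count=4: revealed 0 new [(none)] -> total=4
Click 3 (2,1) count=3: revealed 1 new [(2,1)] -> total=5
Click 4 (3,2) count=3: revealed 1 new [(3,2)] -> total=6

Answer: ##...
##...
.#...
..#..
.....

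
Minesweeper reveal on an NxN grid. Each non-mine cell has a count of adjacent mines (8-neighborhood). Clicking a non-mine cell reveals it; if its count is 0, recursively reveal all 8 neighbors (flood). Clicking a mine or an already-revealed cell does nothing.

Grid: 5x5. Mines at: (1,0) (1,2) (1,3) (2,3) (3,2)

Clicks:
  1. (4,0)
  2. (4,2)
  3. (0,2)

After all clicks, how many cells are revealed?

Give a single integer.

Click 1 (4,0) count=0: revealed 6 new [(2,0) (2,1) (3,0) (3,1) (4,0) (4,1)] -> total=6
Click 2 (4,2) count=1: revealed 1 new [(4,2)] -> total=7
Click 3 (0,2) count=2: revealed 1 new [(0,2)] -> total=8

Answer: 8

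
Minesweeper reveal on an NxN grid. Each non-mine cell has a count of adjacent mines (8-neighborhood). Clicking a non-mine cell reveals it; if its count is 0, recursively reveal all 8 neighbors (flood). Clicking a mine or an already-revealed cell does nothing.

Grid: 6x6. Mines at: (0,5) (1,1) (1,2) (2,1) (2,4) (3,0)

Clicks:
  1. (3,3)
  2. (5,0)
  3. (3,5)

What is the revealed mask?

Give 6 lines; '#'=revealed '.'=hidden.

Click 1 (3,3) count=1: revealed 1 new [(3,3)] -> total=1
Click 2 (5,0) count=0: revealed 16 new [(3,1) (3,2) (3,4) (3,5) (4,0) (4,1) (4,2) (4,3) (4,4) (4,5) (5,0) (5,1) (5,2) (5,3) (5,4) (5,5)] -> total=17
Click 3 (3,5) count=1: revealed 0 new [(none)] -> total=17

Answer: ......
......
......
.#####
######
######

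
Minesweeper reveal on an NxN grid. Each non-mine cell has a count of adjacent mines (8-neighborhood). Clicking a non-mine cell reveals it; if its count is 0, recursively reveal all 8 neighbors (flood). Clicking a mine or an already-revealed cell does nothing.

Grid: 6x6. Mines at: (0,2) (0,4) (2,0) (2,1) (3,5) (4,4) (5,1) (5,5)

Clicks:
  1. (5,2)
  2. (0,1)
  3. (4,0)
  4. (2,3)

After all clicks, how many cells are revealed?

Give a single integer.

Click 1 (5,2) count=1: revealed 1 new [(5,2)] -> total=1
Click 2 (0,1) count=1: revealed 1 new [(0,1)] -> total=2
Click 3 (4,0) count=1: revealed 1 new [(4,0)] -> total=3
Click 4 (2,3) count=0: revealed 9 new [(1,2) (1,3) (1,4) (2,2) (2,3) (2,4) (3,2) (3,3) (3,4)] -> total=12

Answer: 12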